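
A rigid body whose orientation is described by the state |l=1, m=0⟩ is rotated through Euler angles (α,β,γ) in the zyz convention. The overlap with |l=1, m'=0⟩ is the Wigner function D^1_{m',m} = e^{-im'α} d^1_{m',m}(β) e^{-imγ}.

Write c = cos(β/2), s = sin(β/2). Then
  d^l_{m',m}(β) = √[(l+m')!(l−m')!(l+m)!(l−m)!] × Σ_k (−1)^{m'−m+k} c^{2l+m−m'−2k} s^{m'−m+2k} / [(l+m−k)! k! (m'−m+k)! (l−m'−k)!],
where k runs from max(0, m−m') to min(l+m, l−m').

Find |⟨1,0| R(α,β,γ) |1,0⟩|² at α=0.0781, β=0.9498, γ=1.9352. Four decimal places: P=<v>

P=0.3385

Split into d^1_{0,0}(β=0.9498) × two z-phases.
With c≡cos(β/2)=0.889338 and s≡sin(β/2)=0.457250, N=[1·1·1·1]^{1/2}=1.000000
k: max(0,(0)−(0))=0 … min(1+(0),1−(0))=1
  k=0: (−1)^0·1.0000/(1)·0.8893^2·0.4572^0 = +0.790923
  k=1: (−1)^1·1.0000/(1)·0.8893^0·0.4572^2 = -0.209077
d^1_{0,0}(0.9498) = +0.790923 -0.209077 = +0.581846
|D^1_{0,0}|² = |d^1_{0,0}(β)|² = (+0.581846)² = 0.338544 (the z-rotation phases have unit modulus)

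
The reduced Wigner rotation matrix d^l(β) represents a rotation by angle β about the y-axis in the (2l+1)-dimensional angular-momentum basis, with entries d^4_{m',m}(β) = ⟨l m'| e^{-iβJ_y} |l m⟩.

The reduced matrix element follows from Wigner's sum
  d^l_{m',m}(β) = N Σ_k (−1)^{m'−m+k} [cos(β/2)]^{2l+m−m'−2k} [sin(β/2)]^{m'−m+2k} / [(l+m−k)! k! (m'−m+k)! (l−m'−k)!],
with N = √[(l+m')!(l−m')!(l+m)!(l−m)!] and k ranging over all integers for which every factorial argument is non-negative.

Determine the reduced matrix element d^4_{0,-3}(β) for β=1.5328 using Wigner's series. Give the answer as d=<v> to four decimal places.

d=-0.0561

d^4_{0,-3}(β=1.5328) via Wigner's sum:
With c≡cos(β/2)=0.720412 and s≡sin(β/2)=0.693546, N=[24·24·1·5040]^{1/2}=1703.830978
k∈{0,1} keeps every argument non-negative
  k=0: (−1)^3·1703.8310/(144)·0.7204^5·0.6935^3 = -0.765941
  k=1: (−1)^4·1703.8310/(144)·0.7204^3·0.6935^5 = +0.709879
d^4_{0,-3}(1.5328) = -0.765941 +0.709879 = -0.056062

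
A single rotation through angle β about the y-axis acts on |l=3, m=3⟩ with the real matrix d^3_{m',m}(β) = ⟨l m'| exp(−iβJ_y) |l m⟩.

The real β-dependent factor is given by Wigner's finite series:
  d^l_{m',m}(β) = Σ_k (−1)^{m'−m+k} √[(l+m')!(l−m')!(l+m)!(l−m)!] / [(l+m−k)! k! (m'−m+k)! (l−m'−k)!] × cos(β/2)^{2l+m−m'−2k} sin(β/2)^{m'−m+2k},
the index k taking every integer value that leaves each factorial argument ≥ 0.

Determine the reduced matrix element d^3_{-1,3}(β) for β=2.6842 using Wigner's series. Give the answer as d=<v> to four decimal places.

d=0.1791

d^3_{-1,3}(β=2.6842) via Wigner's sum:
Half-angle: c=0.226708, s=0.973963. N=√(2·24·720·1)=185.903201
The bounds max(0,m−m')=4 and min(l+m,l−m')=4 give 1 term
  k=4: (−1)^0·185.9032/(48)·0.2267^2·0.9740^4 = +0.179122
d^3_{-1,3}(2.6842) = +0.179122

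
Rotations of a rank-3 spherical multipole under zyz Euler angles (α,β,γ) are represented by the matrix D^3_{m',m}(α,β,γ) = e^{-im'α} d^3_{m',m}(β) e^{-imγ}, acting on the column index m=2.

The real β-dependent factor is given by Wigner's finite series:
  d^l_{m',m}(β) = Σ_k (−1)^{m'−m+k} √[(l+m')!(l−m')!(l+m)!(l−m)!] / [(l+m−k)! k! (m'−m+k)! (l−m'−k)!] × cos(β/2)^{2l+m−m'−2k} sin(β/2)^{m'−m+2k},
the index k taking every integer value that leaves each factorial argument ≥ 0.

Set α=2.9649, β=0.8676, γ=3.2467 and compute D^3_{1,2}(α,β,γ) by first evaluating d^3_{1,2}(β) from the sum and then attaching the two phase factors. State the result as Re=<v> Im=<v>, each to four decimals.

Re=-0.4664 Im=0.0156

D^3_{1,2}(2.9649,0.8676,3.2467) = e^{-i·1·2.9649}·d^3_{1,2}(0.8676)·e^{-i·2·3.2467}. Compute d first:
With c≡cos(β/2)=0.907375 and s≡sin(β/2)=0.420322, N=[24·2·120·1]^{1/2}=75.894664
Admissible k: 1..2 (factorial args all ≥0)
  k=1: (−1)^0·75.8947/(24)·0.9074^5·0.4203^1 = +0.817554
  k=2: (−1)^1·75.8947/(12)·0.9074^3·0.4203^3 = -0.350862
d^3_{1,2}(0.8676) = +0.817554 -0.350862 = +0.466691
D = (-0.984430-0.175775i)·(+0.466691)·(+0.977986-0.208670i) = -0.466429+0.015642i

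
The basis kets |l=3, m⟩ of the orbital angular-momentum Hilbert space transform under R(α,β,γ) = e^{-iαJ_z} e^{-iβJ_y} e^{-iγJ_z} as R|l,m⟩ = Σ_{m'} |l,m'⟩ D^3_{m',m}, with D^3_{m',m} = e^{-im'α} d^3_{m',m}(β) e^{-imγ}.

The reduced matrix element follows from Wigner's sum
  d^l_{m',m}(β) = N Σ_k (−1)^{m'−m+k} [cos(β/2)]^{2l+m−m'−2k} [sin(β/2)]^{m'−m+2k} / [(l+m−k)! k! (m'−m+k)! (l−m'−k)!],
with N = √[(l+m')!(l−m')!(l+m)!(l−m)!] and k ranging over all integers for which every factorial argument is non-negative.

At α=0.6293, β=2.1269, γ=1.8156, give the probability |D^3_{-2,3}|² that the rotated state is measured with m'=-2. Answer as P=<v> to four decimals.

P=0.3685

First d^3_{-2,3}(β=2.1269), then the phase factors e^{-i(-2)α} and e^{-i(3)γ}:
Half-angle: c=0.485860, s=0.874037. N=√(1·120·720·1)=293.938769
k: max(0,(3)−(-2))=5 … min(3+(3),3−(-2))=5
  k=5: (−1)^0·293.9388/(120)·0.4859^1·0.8740^5 = +0.607065
d^3_{-2,3}(2.1269) = +0.607065
|D^3_{-2,3}|² = |d^3_{-2,3}(β)|² = (+0.607065)² = 0.368528 (the z-rotation phases have unit modulus)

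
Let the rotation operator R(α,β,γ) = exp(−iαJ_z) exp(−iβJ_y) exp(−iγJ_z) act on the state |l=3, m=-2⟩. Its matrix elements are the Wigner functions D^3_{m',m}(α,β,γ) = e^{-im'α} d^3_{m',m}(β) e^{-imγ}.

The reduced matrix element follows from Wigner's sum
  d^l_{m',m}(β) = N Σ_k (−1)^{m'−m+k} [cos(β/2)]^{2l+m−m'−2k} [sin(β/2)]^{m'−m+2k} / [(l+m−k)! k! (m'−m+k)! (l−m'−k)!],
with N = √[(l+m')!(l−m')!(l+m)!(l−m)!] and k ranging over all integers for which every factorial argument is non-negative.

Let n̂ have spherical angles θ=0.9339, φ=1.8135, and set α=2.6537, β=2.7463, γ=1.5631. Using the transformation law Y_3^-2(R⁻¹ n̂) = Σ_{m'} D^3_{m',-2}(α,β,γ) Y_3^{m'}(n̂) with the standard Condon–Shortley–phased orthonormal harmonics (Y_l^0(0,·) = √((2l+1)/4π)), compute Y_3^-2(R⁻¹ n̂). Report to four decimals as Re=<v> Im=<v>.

Re=0.0533 Im=-0.3042

Need the full column D^3_{m',-2} for m'=−3..3 at α=2.6537, β=2.7463, γ=1.5631.
cos(β/2)=0.196362, sin(β/2)=0.980531
d^3_{-3,-2}: single k=1 term ⇒ +0.000701;  D = +0.000064-0.000698i
d^3_{-2,-2}: k∈[0..1] ⇒ +0.000057 -0.007147 = -0.007090;  D = +0.003883-0.005932i
d^3_{-1,-2}: k∈[0..1] ⇒ -0.000905 +0.045143 = +0.044237;  D = +0.038752-0.021336i
d^3_{0,-2}: k∈[0..1] ⇒ +0.007829 -0.195219 = -0.187390;  D = +0.187368-0.002884i
d^3_{1,-2}: k∈[0..1] ⇒ -0.045143 +0.562814 = +0.517672;  D = +0.460952+0.235600i
d^3_{2,-2}: k∈[0..1] ⇒ +0.178210 -0.888729 = -0.710519;  D = +0.407268+0.582211i
d^3_{3,-2}: single k=0 term ⇒ -0.435954;  D = -0.053276-0.432687i
Y_3^{m'}(θ=0.9339,φ=1.8135) and Σ D·Y over m':
  (+0.0001-0.0007i)·(+0.1443+0.1618i)  (+0.0039-0.0059i)·(-0.3474+0.1833i)  (+0.0388-0.0213i)·(-0.0480-0.1938i)  (+0.1874-0.0029i)·(-0.2733+0.0000i)  (+0.4610+0.2356i)·(+0.0480-0.1938i)  (+0.4073+0.5822i)·(-0.3474-0.1833i)  (-0.0533-0.4327i)·(-0.1443+0.1618i)
Y_3^-2(R⁻¹ n̂) = +0.053330-0.304166i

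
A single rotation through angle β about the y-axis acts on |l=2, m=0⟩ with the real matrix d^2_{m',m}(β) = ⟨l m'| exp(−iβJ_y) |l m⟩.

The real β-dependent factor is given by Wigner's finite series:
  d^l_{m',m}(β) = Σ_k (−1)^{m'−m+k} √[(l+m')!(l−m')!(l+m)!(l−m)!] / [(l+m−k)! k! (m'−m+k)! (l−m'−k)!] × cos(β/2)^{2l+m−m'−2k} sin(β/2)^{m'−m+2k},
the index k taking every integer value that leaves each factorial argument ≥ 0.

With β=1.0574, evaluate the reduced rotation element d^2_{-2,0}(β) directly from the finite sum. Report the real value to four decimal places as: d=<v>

d=0.4647

d^2_{-2,0}(β=1.0574) via Wigner's sum:
c=cos(1.0574/2)=0.863464, s=sin(1.0574/2)=0.504411; N=√[1·24·2·2]=9.797959
Admissible k: 2..2 (factorial args all ≥0)
  k=2: (−1)^0·9.7980/(4)·0.8635^2·0.5044^2 = +0.464658
d^2_{-2,0}(1.0574) = +0.464658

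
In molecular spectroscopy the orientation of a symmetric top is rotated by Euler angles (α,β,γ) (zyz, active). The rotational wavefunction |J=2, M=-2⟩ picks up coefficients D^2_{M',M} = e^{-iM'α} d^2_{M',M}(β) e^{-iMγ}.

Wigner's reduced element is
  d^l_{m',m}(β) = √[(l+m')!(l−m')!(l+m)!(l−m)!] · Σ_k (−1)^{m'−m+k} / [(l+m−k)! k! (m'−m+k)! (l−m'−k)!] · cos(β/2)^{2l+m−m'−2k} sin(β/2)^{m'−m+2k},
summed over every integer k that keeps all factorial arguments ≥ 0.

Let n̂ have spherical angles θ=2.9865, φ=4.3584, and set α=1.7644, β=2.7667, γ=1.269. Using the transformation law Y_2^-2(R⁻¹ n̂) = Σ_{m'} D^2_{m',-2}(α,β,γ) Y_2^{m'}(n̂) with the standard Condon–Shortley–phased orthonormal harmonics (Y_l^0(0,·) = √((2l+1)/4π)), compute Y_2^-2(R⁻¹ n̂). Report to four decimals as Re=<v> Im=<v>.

Need the full column D^2_{m',-2} for m'=−2..2 at α=1.7644, β=2.7667, γ=1.269.
cos(β/2)=0.186351, sin(β/2)=0.982483
d^2_{-2,-2}: single k=0 term ⇒ +0.001206;  D = +0.001178-0.000259i
d^2_{-1,-2}: single k=0 term ⇒ -0.012716;  D = +0.005069+0.011662i
d^2_{0,-2}: single k=0 term ⇒ +0.082108;  D = -0.067600+0.046605i
d^2_{1,-2}: single k=0 term ⇒ -0.353457;  D = -0.252863-0.246966i
d^2_{2,-2}: single k=0 term ⇒ +0.931753;  D = +0.510620-0.779378i
Y_2^{m'}(θ=2.9865,φ=4.3584) and Σ D·Y over m':
  (+0.0012-0.0003i)·(-0.0070-0.0060i)  (+0.0051+0.0117i)·(+0.0409-0.1106i)  (-0.0676+0.0466i)·(+0.6082+0.0000i)  (-0.2529-0.2470i)·(-0.0409-0.1106i)  (+0.5106-0.7794i)·(-0.0070+0.0060i)
Y_2^-2(R⁻¹ n̂) = -0.055510+0.074833i

Re=-0.0555 Im=0.0748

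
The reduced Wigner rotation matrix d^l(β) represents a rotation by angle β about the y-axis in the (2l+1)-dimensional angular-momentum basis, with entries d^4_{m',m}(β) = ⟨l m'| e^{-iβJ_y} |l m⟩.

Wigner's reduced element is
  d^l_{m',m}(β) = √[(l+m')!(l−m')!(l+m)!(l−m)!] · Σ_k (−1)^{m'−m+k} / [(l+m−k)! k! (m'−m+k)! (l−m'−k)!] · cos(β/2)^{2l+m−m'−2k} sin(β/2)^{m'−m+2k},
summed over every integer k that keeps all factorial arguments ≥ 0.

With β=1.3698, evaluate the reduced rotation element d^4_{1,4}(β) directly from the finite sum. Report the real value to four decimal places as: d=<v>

d^4_{1,4}(β=1.3698) via Wigner's sum:
With c≡cos(β/2)=0.774482 and s≡sin(β/2)=0.632596, N=[120·6·40320·1]^{1/2}=5387.986637
k∈{3} keeps every argument non-negative
  k=3: (−1)^0·5387.9866/(720)·0.7745^5·0.6326^3 = +0.527874
d^4_{1,4}(1.3698) = +0.527874

d=0.5279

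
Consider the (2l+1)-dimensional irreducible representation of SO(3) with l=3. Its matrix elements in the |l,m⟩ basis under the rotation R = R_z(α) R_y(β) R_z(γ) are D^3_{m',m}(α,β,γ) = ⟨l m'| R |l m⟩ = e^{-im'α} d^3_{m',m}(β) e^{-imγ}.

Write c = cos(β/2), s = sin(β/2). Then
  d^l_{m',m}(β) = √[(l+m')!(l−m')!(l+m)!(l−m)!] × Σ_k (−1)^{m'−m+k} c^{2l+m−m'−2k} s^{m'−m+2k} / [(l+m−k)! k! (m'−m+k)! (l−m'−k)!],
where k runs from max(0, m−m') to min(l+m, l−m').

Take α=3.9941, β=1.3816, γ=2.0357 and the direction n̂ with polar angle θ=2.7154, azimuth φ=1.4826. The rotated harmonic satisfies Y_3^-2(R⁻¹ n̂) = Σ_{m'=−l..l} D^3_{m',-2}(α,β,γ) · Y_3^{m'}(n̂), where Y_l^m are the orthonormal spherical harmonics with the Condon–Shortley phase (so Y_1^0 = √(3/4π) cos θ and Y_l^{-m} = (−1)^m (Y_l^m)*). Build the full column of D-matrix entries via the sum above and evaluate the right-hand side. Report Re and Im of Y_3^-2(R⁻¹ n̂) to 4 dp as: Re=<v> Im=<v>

Need the full column D^3_{m',-2} for m'=−3..3 at α=3.9941, β=1.3816, γ=2.0357.
cos(β/2)=0.770737, sin(β/2)=0.637154
d^3_{-3,-2}: single k=1 term ⇒ +0.424473;  D = -0.399355-0.143850i
d^3_{-2,-2}: k∈[0..1] ⇒ +0.209621 -0.716280 = -0.506658;  D = -0.442980+0.245910i
d^3_{-1,-2}: k∈[0..1] ⇒ -0.547992 +0.748999 = +0.201007;  D = -0.042200+0.196527i
d^3_{0,-2}: k∈[0..1] ⇒ +0.784645 -0.536229 = +0.248416;  D = -0.148550-0.199107i
d^3_{1,-2}: k∈[0..1] ⇒ -0.748999 +0.255934 = -0.493065;  D = -0.491592-0.038076i
d^3_{2,-2}: k∈[0..1] ⇒ +0.489508 -0.066906 = +0.422601;  D = -0.301854+0.295764i
d^3_{3,-2}: single k=0 term ⇒ -0.198246;  D = +0.011278+0.197925i
Y_3^{m'}(θ=2.7154,φ=1.4826) and Σ D·Y over m':
  (-0.3994-0.1438i)·(-0.0077+0.0285i)  (-0.4430+0.2459i)·(+0.1566+0.0279i)  (-0.0422+0.1965i)·(+0.0370-0.4186i)  (-0.1486-0.1991i)·(-0.3892+0.0000i)  (-0.4916-0.0381i)·(-0.0370-0.4186i)  (-0.3019+0.2958i)·(+0.1566-0.0279i)  (+0.0113+0.1979i)·(+0.0077+0.0285i)
Y_3^-2(R⁻¹ n̂) = +0.027184+0.382101i

Re=0.0272 Im=0.3821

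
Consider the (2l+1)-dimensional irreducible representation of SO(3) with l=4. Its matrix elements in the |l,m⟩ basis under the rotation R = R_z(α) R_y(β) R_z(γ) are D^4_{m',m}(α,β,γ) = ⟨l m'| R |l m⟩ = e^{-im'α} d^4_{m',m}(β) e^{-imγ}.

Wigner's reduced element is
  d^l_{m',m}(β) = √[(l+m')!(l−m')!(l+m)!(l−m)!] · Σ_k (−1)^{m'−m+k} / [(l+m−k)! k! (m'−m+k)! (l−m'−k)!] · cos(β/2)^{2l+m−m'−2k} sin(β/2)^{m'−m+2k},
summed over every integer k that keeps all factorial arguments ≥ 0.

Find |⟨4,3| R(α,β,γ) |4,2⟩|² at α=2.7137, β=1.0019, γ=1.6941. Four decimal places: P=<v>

P=0.0052

D^4_{3,2}(2.7137,1.0019,1.6941) = e^{-i·3·2.7137}·d^4_{3,2}(1.0019)·e^{-i·2·1.6941}. Compute d first:
Half-angle: c=0.877127, s=0.480259. N=√(5040·1·720·2)=2693.993318
k: max(0,(2)−(3))=0 … min(4+(2),4−(3))=1
  k=0: (−1)^1·2693.9933/(720)·0.8771^7·0.4803^1 = -0.717754
  k=1: (−1)^2·2693.9933/(240)·0.8771^5·0.4803^3 = +0.645541
d^4_{3,2}(1.0019) = -0.717754 +0.645541 = -0.072214
|D^4_{3,2}|² = |d^4_{3,2}(β)|² = (-0.072214)² = 0.005215 (the z-rotation phases have unit modulus)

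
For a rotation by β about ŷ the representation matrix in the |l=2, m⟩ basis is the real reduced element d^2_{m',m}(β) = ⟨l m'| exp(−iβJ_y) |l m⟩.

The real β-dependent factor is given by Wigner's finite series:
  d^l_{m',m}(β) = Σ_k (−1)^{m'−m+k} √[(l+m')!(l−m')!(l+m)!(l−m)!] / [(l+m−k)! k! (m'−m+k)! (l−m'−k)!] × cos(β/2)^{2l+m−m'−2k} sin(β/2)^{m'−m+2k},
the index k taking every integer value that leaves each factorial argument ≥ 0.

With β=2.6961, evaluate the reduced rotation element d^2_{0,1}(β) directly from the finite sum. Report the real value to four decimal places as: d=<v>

d=-0.4762

d^2_{0,1}(β=2.6961) via Wigner's sum:
With c≡cos(β/2)=0.220909 and s≡sin(β/2)=0.975294, N=[2·2·6·1]^{1/2}=4.898979
k∈{1,2} keeps every argument non-negative
  k=1: (−1)^0·4.8990/(2)·0.2209^3·0.9753^1 = +0.025754
  k=2: (−1)^1·4.8990/(2)·0.2209^1·0.9753^3 = -0.501991
d^2_{0,1}(2.6961) = +0.025754 -0.501991 = -0.476237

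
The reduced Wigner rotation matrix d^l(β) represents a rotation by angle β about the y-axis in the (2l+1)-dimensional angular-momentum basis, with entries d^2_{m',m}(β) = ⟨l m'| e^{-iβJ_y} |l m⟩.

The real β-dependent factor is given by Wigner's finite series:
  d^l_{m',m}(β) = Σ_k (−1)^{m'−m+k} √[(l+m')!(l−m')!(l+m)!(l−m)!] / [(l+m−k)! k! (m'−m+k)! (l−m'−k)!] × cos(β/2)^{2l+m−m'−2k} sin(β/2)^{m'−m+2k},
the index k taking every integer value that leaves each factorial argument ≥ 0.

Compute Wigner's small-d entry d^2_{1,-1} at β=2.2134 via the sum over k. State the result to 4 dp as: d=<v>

d=-0.1588

d^2_{1,-1}(β=2.2134) via Wigner's sum:
With c≡cos(β/2)=0.447615 and s≡sin(β/2)=0.894226, N=[6·1·1·6]^{1/2}=6.000000
Admissible k: 0..1 (factorial args all ≥0)
  k=0: (−1)^2·6.0000/(2)·0.4476^2·0.8942^2 = +0.480646
  k=1: (−1)^3·6.0000/(6)·0.4476^0·0.8942^4 = -0.639426
d^2_{1,-1}(2.2134) = +0.480646 -0.639426 = -0.158780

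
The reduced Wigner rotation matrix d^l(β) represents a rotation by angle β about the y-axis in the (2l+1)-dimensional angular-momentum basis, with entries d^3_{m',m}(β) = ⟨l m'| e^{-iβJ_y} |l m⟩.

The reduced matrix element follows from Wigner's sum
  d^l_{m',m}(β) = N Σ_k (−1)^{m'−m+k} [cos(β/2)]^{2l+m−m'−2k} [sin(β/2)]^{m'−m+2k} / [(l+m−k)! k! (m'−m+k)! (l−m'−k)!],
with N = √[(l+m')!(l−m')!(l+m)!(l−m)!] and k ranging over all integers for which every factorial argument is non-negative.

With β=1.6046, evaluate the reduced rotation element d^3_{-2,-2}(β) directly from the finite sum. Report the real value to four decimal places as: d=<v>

d^3_{-2,-2}(β=1.6046) via Wigner's sum:
Half-angle: c=0.695055, s=0.718957. N=√(1·120·1·120)=120.000000
k∈{0,1} keeps every argument non-negative
  k=0: (−1)^0·120.0000/(120)·0.6951^6·0.7190^0 = +0.112750
  k=1: (−1)^1·120.0000/(24)·0.6951^4·0.7190^2 = -0.603187
d^3_{-2,-2}(1.6046) = +0.112750 -0.603187 = -0.490437

d=-0.4904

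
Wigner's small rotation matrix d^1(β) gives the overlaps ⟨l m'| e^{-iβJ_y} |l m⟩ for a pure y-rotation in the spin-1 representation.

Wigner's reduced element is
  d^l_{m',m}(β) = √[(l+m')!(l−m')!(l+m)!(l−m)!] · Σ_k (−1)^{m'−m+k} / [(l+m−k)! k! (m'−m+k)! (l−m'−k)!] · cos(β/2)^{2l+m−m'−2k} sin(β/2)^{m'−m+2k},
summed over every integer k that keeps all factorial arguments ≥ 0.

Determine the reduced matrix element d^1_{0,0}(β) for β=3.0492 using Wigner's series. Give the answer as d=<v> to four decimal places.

d^1_{0,0}(β=3.0492) via Wigner's sum:
With c≡cos(β/2)=0.046180 and s≡sin(β/2)=0.998933, N=[1·1·1·1]^{1/2}=1.000000
k∈{0,1} keeps every argument non-negative
  k=0: (−1)^0·1.0000/(1)·0.0462^2·0.9989^0 = +0.002133
  k=1: (−1)^1·1.0000/(1)·0.0462^0·0.9989^2 = -0.997867
d^1_{0,0}(3.0492) = +0.002133 -0.997867 = -0.995735

d=-0.9957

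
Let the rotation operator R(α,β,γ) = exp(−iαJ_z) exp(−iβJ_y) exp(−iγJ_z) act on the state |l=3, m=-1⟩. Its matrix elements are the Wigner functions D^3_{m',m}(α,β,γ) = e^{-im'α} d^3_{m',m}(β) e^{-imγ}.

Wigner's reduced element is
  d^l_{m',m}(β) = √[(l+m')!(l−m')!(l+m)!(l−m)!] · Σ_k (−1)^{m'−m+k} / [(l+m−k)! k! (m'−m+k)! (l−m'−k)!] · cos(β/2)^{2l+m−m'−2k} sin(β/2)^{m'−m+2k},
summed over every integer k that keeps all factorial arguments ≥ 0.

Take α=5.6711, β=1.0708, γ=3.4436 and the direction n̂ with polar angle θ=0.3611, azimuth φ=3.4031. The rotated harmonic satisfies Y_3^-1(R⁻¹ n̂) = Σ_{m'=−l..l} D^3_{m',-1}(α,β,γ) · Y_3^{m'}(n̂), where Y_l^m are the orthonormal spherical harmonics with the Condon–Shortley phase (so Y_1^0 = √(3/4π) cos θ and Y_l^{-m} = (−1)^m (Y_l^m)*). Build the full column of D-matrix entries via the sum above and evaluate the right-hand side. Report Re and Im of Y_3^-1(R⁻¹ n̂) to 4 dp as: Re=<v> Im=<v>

Re=-0.2156 Im=-0.0040

Need the full column D^3_{m',-1} for m'=−3..3 at α=5.6711, β=1.0708, γ=3.4436.
cos(β/2)=0.860065, sin(β/2)=0.510185
d^3_{-3,-1}: single k=2 term ⇒ +0.551602;  D = -0.020155+0.551233i
d^3_{-2,-1}: k∈[1..2] ⇒ +0.759247 -0.534326 = +0.224921;  D = -0.135874+0.179242i
d^3_{-1,-1}: k∈[0..2] ⇒ +0.404750 -1.139383 +0.300694 = -0.433940;  D = +0.413245-0.132409i
d^3_{0,-1}: k∈[0..2] ⇒ -0.831714 +0.877988 -0.102982 = -0.056708;  D = +0.054141+0.016867i
d^3_{1,-1}: k∈[0..2] ⇒ +0.854538 -0.400925 +0.017635 = +0.471247;  D = -0.287701-0.373232i
d^3_{2,-1}: k∈[0..1] ⇒ -0.534326 +0.094009 = -0.440317;  D = +0.019640+0.439879i
d^3_{3,-1}: single k=0 term ⇒ +0.194097;  D = +0.104327-0.163675i
Y_3^{m'}(θ=0.3611,φ=3.4031) and Σ D·Y over m':
  (-0.0202+0.5512i)·(-0.0130+0.0130i)  (-0.1359+0.1792i)·(+0.1034-0.0596i)  (+0.4132-0.1324i)·(-0.3724+0.0997i)  (+0.0541+0.0169i)·(+0.4803+0.0000i)  (-0.2877-0.3732i)·(+0.3724+0.0997i)  (+0.0196+0.4399i)·(+0.1034+0.0596i)  (+0.1043-0.1637i)·(+0.0130+0.0130i)
Y_3^-1(R⁻¹ n̂) = -0.215576-0.003995i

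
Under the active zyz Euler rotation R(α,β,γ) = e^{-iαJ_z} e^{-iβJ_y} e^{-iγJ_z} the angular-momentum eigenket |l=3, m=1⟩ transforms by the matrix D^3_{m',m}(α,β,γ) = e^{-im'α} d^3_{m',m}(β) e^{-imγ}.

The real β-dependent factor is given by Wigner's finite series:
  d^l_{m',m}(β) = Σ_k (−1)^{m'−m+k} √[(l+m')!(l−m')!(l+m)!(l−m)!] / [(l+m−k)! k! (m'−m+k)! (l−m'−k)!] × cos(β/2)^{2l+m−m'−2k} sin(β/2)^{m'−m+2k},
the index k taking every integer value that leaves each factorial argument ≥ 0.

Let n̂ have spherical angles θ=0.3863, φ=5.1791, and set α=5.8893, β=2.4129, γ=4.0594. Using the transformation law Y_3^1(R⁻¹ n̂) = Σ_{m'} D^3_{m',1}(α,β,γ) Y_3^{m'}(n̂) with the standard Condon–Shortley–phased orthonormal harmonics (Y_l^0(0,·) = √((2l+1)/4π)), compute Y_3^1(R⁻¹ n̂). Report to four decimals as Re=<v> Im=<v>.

Re=-0.0575 Im=0.0419

Need the full column D^3_{m',1} for m'=−3..3 at α=5.8893, β=2.4129, γ=4.0594.
cos(β/2)=0.356339, sin(β/2)=0.934357
d^3_{-3,1}: single k=4 term ⇒ +0.374820;  D = +0.189053+0.323650i
d^3_{-2,1}: k∈[3..4] ⇒ +0.233430 -0.802466 = -0.569036;  D = -0.076464-0.563875i
d^3_{-1,1}: k∈[2..4] ⇒ +0.084456 -0.774225 +0.665391 = -0.024378;  D = +0.006246-0.023564i
d^3_{0,1}: k∈[1..3] ⇒ +0.018596 -0.383565 +0.879058 = +0.514089;  D = -0.312341+0.408326i
d^3_{1,1}: k∈[0..2] ⇒ +0.002047 -0.112607 +0.580668 = +0.470108;  D = -0.407050+0.235186i
d^3_{2,1}: k∈[0..1] ⇒ -0.016976 +0.233430 = +0.216455;  D = -0.214627+0.028068i
d^3_{3,1}: single k=0 term ⇒ +0.054516;  D = -0.052629-0.014218i
Y_3^{m'}(θ=0.3863,φ=5.1791) and Σ D·Y over m':
  (+0.1891+0.3236i)·(-0.0220-0.0038i)  (-0.0765-0.5639i)·(-0.0800+0.1080i)  (+0.0062-0.0236i)·(+0.1803+0.3578i)  (-0.3123+0.4083i)·(+0.4460+0.0000i)  (-0.4070+0.2352i)·(-0.1803+0.3578i)  (-0.2146+0.0281i)·(-0.0800-0.1080i)  (-0.0526-0.0142i)·(+0.0220-0.0038i)
Y_3^1(R⁻¹ n̂) = -0.057455+0.041895i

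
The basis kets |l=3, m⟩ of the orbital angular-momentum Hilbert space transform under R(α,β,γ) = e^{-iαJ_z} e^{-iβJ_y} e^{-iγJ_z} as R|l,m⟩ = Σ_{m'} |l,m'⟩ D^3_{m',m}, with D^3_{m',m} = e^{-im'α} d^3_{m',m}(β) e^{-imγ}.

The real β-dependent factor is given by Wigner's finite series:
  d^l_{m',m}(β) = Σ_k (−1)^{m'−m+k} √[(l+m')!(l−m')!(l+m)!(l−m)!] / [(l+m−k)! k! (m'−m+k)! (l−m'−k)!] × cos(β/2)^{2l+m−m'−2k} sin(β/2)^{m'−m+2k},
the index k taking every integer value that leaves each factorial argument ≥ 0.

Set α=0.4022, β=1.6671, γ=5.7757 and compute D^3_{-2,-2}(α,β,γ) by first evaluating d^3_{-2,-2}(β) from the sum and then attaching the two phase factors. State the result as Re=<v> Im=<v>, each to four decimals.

Split into d^3_{-2,-2}(β=1.6671) × two z-phases.
With c≡cos(β/2)=0.672252 and s≡sin(β/2)=0.740323, N=[1·120·1·120]^{1/2}=120.000000
k: max(0,(-2)−(-2))=0 … min(3+(-2),3−(-2))=1
  k=0: (−1)^0·120.0000/(120)·0.6723^6·0.7403^0 = +0.092298
  k=1: (−1)^1·120.0000/(24)·0.6723^4·0.7403^2 = -0.559680
d^3_{-2,-2}(1.6671) = +0.092298 -0.559680 = -0.467382
Attach z-rotation phases: D = e^{-i(-2)(0.4022)}·(-0.467382)·e^{-i(-2)(5.7757)} = -0.457059+0.097691i

Re=-0.4571 Im=0.0977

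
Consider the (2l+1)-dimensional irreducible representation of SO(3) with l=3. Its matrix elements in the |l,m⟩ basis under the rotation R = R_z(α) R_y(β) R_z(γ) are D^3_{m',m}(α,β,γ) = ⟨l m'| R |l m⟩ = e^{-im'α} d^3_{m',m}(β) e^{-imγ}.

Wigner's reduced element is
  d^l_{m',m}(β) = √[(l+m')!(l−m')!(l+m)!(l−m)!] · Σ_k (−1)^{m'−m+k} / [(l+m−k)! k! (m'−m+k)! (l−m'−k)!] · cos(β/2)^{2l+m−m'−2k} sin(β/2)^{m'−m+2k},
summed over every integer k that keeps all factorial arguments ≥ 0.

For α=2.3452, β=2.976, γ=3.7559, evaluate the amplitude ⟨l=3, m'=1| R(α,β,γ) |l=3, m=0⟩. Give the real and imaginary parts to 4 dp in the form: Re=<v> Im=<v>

Split into d^3_{1,0}(β=2.976) × two z-phases.
With c≡cos(β/2)=0.082702 and s≡sin(β/2)=0.996574, N=[24·2·6·6]^{1/2}=41.569219
The bounds max(0,m−m')=0 and min(l+m,l−m')=2 give 3 terms
  k=0: (−1)^1·41.5692/(12)·0.0827^5·0.9966^1 = -0.000013
  k=1: (−1)^2·41.5692/(4)·0.0827^3·0.9966^3 = +0.005818
  k=2: (−1)^3·41.5692/(12)·0.0827^1·0.9966^5 = -0.281614
d^3_{1,0}(2.976) = -0.000013 +0.005818 -0.281614 = -0.275809
Attach z-rotation phases: D = e^{-i(1)(2.3452)}·(-0.275809)·e^{-i(0)(3.7559)} = +0.192870+0.197159i

Re=0.1929 Im=0.1972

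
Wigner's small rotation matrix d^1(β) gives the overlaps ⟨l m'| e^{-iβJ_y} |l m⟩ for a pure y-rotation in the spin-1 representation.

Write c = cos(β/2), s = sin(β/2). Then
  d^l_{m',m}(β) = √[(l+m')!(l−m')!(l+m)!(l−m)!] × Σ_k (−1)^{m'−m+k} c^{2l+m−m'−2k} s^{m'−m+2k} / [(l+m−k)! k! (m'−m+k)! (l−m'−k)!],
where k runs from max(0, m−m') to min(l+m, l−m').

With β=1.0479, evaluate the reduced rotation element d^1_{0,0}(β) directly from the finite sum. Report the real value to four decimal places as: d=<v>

d=0.4994

d^1_{0,0}(β=1.0479) via Wigner's sum:
c=cos(1.0479/2)=0.865850, s=sin(1.0479/2)=0.500304; N=√[1·1·1·1]=1.000000
The bounds max(0,m−m')=0 and min(l+m,l−m')=1 give 2 terms
  k=0: (−1)^0·1.0000/(1)·0.8658^2·0.5003^0 = +0.749696
  k=1: (−1)^1·1.0000/(1)·0.8658^0·0.5003^2 = -0.250304
d^1_{0,0}(1.0479) = +0.749696 -0.250304 = +0.499392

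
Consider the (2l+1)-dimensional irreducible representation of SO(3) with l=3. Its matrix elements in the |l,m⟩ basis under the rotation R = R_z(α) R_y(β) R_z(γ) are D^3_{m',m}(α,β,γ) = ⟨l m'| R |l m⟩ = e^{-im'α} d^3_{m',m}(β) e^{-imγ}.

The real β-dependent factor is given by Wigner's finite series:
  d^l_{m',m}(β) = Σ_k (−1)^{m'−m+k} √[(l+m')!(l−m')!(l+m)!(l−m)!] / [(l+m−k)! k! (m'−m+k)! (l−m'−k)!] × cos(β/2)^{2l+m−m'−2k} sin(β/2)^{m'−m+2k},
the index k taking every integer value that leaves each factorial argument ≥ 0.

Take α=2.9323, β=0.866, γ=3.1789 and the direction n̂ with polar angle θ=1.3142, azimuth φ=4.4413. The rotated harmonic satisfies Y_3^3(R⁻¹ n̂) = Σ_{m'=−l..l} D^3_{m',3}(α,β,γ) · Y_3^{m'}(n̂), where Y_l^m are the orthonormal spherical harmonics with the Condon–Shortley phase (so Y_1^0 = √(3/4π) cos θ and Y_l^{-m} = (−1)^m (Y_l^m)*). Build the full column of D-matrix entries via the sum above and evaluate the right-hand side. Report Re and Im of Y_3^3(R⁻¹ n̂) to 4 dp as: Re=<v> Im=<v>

Re=0.1390 Im=-0.3643

Need the full column D^3_{m',3} for m'=−3..3 at α=2.9323, β=0.866, γ=3.1789.
cos(β/2)=0.907711, sin(β/2)=0.419596
d^3_{-3,3}: single k=6 term ⇒ +0.005457;  D = +0.004031-0.003679i
d^3_{-2,3}: single k=5 term ⇒ +0.028919;  D = -0.024944+0.014632i
d^3_{-1,3}: single k=4 term ⇒ +0.098916;  D = +0.093856-0.031230i
d^3_{0,3}: single k=3 term ⇒ +0.247088;  D = -0.245542+0.027597i
d^3_{1,3}: single k=2 term ⇒ +0.462912;  D = +0.460719+0.045003i
d^3_{2,3}: single k=1 term ⇒ +0.633352;  D = -0.603803-0.191196i
d^3_{3,3}: single k=0 term ⇒ +0.559353;  D = +0.486537+0.275966i
Y_3^{m'}(θ=1.3142,φ=4.4413) and Σ D·Y over m':
  (+0.0040-0.0037i)·(+0.2743-0.2594i)  (-0.0249+0.0146i)·(-0.2079-0.1252i)  (+0.0939-0.0312i)·(+0.0568-0.2042i)  (-0.2455+0.0276i)·(-0.2536+0.0000i)  (+0.4607+0.0450i)·(-0.0568-0.2042i)  (-0.6038-0.1912i)·(-0.2079+0.1252i)  (+0.4865+0.2760i)·(-0.2743-0.2594i)
Y_3^3(R⁻¹ n̂) = +0.139016-0.364329i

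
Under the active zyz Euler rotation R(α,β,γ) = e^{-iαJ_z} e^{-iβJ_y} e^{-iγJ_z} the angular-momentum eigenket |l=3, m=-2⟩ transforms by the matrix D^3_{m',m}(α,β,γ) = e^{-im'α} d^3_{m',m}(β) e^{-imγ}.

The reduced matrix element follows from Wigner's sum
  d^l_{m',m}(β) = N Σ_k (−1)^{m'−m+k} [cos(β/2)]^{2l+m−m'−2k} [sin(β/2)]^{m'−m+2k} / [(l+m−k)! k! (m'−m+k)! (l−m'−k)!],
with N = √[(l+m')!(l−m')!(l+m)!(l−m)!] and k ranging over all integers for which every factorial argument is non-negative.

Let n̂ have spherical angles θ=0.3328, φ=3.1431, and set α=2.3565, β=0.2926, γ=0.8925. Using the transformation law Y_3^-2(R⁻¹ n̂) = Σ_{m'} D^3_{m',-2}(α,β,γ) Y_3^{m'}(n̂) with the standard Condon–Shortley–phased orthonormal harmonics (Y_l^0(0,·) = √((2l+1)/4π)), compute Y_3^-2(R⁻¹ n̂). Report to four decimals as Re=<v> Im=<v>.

Re=-0.0125 Im=-0.0544

Need the full column D^3_{m',-2} for m'=−3..3 at α=2.3565, β=0.2926, γ=0.8925.
cos(β/2)=0.989317, sin(β/2)=0.145779
d^3_{-3,-2}: single k=1 term ⇒ +0.338413;  D = -0.284860+0.182698i
d^3_{-2,-2}: k∈[0..1] ⇒ +0.937591 -0.101789 = +0.835802;  D = +0.816592+0.178165i
d^3_{-1,-2}: k∈[0..1] ⇒ -0.436890 +0.018972 = -0.417917;  D = +0.225834+0.351645i
d^3_{0,-2}: k∈[0..1] ⇒ +0.111504 -0.002421 = +0.109083;  D = -0.023188+0.106590i
d^3_{1,-2}: k∈[0..1] ⇒ -0.018972 +0.000206 = -0.018766;  D = -0.015784+0.010151i
d^3_{2,-2}: k∈[0..1] ⇒ +0.002210 -0.000010 = +0.002201;  D = -0.002151-0.000466i
d^3_{3,-2}: single k=0 term ⇒ -0.000160;  D = -0.000086-0.000134i
Y_3^{m'}(θ=0.3328,φ=3.1431) and Σ D·Y over m':
  (-0.2849+0.1827i)·(-0.0145+0.0001i)  (+0.8166+0.1782i)·(+0.1031-0.0003i)  (+0.2258+0.3516i)·(-0.3660+0.0006i)  (-0.0232+0.1066i)·(+0.5172+0.0000i)  (-0.0158+0.0102i)·(+0.3660+0.0006i)  (-0.0022-0.0005i)·(+0.1031+0.0003i)  (-0.0001-0.0001i)·(+0.0145+0.0001i)
Y_3^-2(R⁻¹ n̂) = -0.012474-0.054351i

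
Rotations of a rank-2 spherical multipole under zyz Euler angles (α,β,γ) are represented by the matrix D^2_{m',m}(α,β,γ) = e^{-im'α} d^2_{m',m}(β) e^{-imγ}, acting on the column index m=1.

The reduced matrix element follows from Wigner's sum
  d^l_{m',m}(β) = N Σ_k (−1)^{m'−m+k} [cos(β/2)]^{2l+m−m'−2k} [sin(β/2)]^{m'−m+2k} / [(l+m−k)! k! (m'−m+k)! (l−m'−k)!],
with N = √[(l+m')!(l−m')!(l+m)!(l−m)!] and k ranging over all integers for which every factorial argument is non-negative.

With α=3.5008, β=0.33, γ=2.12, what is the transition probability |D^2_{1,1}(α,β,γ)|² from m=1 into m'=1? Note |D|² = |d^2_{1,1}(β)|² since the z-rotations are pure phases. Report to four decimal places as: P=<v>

D^2_{1,1}(3.5008,0.33,2.12) = e^{-i·1·3.5008}·d^2_{1,1}(0.33)·e^{-i·1·2.12}. Compute d first:
Half-angle: c=0.986418, s=0.164252. N=√(6·1·6·1)=6.000000
The bounds max(0,m−m')=0 and min(l+m,l−m')=1 give 2 terms
  k=0: (−1)^0·6.0000/(6)·0.9864^4·0.1643^0 = +0.946770
  k=1: (−1)^1·6.0000/(2)·0.9864^2·0.1643^2 = -0.078753
d^2_{1,1}(0.33) = +0.946770 -0.078753 = +0.868017
|D^2_{1,1}|² = |d^2_{1,1}(β)|² = (+0.868017)² = 0.753454 (the z-rotation phases have unit modulus)

P=0.7535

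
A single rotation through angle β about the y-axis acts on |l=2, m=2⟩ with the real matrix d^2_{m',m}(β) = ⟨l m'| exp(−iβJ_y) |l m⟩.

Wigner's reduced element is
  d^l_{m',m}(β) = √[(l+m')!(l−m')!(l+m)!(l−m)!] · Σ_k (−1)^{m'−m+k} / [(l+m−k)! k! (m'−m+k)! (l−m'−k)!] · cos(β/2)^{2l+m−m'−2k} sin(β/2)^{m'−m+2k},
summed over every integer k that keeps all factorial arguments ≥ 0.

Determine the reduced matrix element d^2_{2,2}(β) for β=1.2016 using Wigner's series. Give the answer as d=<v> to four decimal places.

d^2_{2,2}(β=1.2016) via Wigner's sum:
c=cos(1.2016/2)=0.824884, s=sin(1.2016/2)=0.565303; N=√[24·1·24·1]=24.000000
Admissible k: 0..0 (factorial args all ≥0)
  k=0: (−1)^0·24.0000/(24)·0.8249^4·0.5653^0 = +0.462989
d^2_{2,2}(1.2016) = +0.462989

d=0.4630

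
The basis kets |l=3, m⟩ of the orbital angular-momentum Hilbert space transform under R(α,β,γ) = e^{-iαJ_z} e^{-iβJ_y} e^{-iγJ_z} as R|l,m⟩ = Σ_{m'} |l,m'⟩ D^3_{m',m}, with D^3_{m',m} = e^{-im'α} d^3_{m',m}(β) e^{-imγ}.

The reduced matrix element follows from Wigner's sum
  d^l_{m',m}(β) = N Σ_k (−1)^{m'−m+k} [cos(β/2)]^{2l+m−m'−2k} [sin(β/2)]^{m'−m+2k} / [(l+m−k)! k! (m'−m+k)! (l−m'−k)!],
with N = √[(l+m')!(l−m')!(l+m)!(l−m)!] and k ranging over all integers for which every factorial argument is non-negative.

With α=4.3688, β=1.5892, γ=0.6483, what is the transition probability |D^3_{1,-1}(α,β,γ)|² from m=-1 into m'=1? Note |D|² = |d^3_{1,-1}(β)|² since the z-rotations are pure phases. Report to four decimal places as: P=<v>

Split into d^3_{1,-1}(β=1.5892) × two z-phases.
c=cos(1.5892/2)=0.700570, s=sin(1.5892/2)=0.713583; N=√[24·2·2·24]=48.000000
k∈{0,1,2} keeps every argument non-negative
  k=0: (−1)^2·48.0000/(8)·0.7006^4·0.7136^2 = +0.735949
  k=1: (−1)^3·48.0000/(6)·0.7006^2·0.7136^4 = -1.018058
  k=2: (−1)^4·48.0000/(48)·0.7006^0·0.7136^6 = +0.132029
d^3_{1,-1}(1.5892) = +0.735949 -1.018058 +0.132029 = -0.150080
|D^3_{1,-1}|² = |d^3_{1,-1}(β)|² = (-0.150080)² = 0.022524 (the z-rotation phases have unit modulus)

P=0.0225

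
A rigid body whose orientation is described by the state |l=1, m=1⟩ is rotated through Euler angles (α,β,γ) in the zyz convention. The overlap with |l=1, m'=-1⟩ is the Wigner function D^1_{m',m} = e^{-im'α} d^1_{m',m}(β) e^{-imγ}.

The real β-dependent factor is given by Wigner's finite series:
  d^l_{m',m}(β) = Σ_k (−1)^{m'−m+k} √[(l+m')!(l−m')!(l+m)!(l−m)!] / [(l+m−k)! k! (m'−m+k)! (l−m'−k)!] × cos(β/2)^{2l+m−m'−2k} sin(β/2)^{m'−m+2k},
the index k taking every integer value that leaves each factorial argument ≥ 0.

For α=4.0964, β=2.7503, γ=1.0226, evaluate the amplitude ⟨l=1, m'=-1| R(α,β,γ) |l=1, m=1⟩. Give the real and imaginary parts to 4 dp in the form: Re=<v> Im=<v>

D^1_{-1,1}(4.0964,2.7503,1.0226) = e^{-i·-1·4.0964}·d^1_{-1,1}(2.7503)·e^{-i·1·1.0226}. Compute d first:
With c≡cos(β/2)=0.194401 and s≡sin(β/2)=0.980922, N=[1·2·2·1]^{1/2}=2.000000
k∈{2} keeps every argument non-negative
  k=2: (−1)^0·2.0000/(2)·0.1944^0·0.9809^2 = +0.962208
d^1_{-1,1}(2.7503) = +0.962208
D = (-0.577766-0.816202i)·(+0.962208)·(+0.521149-0.853466i) = -0.959998+0.065181i

Re=-0.9600 Im=0.0652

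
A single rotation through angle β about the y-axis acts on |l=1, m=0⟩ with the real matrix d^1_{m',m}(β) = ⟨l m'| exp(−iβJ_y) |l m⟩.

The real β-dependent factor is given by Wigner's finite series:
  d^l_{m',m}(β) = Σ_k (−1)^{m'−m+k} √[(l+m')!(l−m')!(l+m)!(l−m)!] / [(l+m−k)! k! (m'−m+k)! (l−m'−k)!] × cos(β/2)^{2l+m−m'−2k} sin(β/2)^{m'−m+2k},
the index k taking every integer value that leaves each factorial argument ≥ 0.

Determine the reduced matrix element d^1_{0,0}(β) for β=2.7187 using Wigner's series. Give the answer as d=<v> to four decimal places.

d^1_{0,0}(β=2.7187) via Wigner's sum:
Half-angle: c=0.209874, s=0.977728. N=√(1·1·1·1)=1.000000
The bounds max(0,m−m')=0 and min(l+m,l−m')=1 give 2 terms
  k=0: (−1)^0·1.0000/(1)·0.2099^2·0.9777^0 = +0.044047
  k=1: (−1)^1·1.0000/(1)·0.2099^0·0.9777^2 = -0.955953
d^1_{0,0}(2.7187) = +0.044047 -0.955953 = -0.911906

d=-0.9119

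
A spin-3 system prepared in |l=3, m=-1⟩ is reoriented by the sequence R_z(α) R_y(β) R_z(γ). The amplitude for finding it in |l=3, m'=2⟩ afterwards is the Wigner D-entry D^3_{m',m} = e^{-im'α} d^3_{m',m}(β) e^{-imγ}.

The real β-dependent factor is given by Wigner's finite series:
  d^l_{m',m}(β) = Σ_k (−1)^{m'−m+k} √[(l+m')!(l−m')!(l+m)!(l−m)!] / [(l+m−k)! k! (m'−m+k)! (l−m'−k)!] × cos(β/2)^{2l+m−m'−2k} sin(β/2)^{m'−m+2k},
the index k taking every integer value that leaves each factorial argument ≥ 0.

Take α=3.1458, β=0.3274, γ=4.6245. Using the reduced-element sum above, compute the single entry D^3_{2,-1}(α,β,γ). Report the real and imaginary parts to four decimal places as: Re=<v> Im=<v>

First d^3_{2,-1}(β=0.3274), then the phase factors e^{-i(2)α} and e^{-i(-1)γ}:
c=cos(0.3274/2)=0.986631, s=sin(0.3274/2)=0.162970; N=√[120·1·2·24]=75.894664
k∈{0,1} keeps every argument non-negative
  k=0: (−1)^3·75.8947/(12)·0.9866^3·0.1630^3 = -0.026292
  k=1: (−1)^4·75.8947/(24)·0.9866^1·0.1630^5 = +0.000359
d^3_{2,-1}(0.3274) = -0.026292 +0.000359 = -0.025933
D = (+0.999965-0.008415i)·(-0.025933)·(-0.087776-0.996140i) = +0.002494+0.025813i

Re=0.0025 Im=0.0258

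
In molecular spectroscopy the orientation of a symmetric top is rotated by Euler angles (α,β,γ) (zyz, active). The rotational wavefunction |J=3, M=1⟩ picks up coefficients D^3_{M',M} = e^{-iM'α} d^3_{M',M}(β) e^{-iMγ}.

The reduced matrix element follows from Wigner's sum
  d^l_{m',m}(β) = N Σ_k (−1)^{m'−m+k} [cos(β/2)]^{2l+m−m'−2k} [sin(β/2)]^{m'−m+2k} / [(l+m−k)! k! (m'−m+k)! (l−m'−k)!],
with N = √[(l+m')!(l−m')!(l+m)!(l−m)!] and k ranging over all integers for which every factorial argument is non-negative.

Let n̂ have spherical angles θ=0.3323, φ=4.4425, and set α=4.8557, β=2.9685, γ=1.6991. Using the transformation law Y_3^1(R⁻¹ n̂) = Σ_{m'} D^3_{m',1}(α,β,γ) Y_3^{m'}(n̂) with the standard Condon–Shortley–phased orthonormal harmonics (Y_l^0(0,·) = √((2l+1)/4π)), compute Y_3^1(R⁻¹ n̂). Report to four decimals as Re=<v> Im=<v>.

Need the full column D^3_{m',1} for m'=−3..3 at α=4.8557, β=2.9685, γ=1.6991.
cos(β/2)=0.086438, sin(β/2)=0.996257
d^3_{-3,1}: single k=4 term ⇒ +0.028507;  D = +0.027220+0.008469i
d^3_{-2,1}: k∈[3..4] ⇒ +0.004039 -0.268265 = -0.264226;  D = +0.041657-0.260921i
d^3_{-1,1}: k∈[2..4] ⇒ +0.000332 -0.058883 +0.977752 = +0.919202;  D = -0.919098-0.013794i
d^3_{0,1}: k∈[1..3] ⇒ +0.000017 -0.006637 +0.293869 = +0.287249;  D = -0.036754-0.284888i
d^3_{1,1}: k∈[0..2] ⇒ +0.000000 -0.000443 +0.044162 = +0.043719;  D = +0.042116-0.011729i
d^3_{2,1}: k∈[0..1] ⇒ -0.000015 +0.004039 = +0.004024;  D = +0.001622+0.003682i
d^3_{3,1}: single k=0 term ⇒ +0.000215;  D = -0.000182+0.000114i
Y_3^{m'}(θ=0.3323,φ=4.4425) and Σ D·Y over m':
  (+0.0272+0.0085i)·(+0.0105-0.0100i)  (+0.0417-0.2609i)·(-0.0882-0.0528i)  (-0.9191-0.0138i)·(-0.0975+0.3524i)  (-0.0368-0.2849i)·(+0.5178+0.0000i)  (+0.0421-0.0117i)·(+0.0975+0.3524i)  (+0.0016+0.0037i)·(-0.0882+0.0528i)  (-0.0002+0.0001i)·(-0.0105-0.0100i)
Y_3^1(R⁻¹ n̂) = +0.066237-0.435960i

Re=0.0662 Im=-0.4360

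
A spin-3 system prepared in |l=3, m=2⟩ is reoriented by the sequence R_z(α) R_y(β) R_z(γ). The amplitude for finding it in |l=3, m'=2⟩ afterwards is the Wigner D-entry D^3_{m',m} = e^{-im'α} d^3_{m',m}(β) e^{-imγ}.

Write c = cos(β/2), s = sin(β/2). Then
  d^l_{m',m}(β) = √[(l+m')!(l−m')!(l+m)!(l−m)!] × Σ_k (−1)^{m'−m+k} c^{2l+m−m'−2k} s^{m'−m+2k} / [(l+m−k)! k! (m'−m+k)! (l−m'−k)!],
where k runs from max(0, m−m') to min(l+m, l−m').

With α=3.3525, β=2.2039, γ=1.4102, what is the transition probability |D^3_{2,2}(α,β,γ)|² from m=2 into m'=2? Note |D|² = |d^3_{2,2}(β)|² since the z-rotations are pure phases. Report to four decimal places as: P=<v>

First d^3_{2,2}(β=2.2039), then the phase factors e^{-i(2)α} and e^{-i(2)γ}:
c=cos(2.2039/2)=0.451857, s=sin(2.2039/2)=0.892090; N=√[120·1·120·1]=120.000000
The bounds max(0,m−m')=0 and min(l+m,l−m')=1 give 2 terms
  k=0: (−1)^0·120.0000/(120)·0.4519^6·0.8921^0 = +0.008512
  k=1: (−1)^1·120.0000/(24)·0.4519^4·0.8921^2 = -0.165880
d^3_{2,2}(2.2039) = +0.008512 -0.165880 = -0.157368
|D^3_{2,2}|² = |d^3_{2,2}(β)|² = (-0.157368)² = 0.024765 (the z-rotation phases have unit modulus)

P=0.0248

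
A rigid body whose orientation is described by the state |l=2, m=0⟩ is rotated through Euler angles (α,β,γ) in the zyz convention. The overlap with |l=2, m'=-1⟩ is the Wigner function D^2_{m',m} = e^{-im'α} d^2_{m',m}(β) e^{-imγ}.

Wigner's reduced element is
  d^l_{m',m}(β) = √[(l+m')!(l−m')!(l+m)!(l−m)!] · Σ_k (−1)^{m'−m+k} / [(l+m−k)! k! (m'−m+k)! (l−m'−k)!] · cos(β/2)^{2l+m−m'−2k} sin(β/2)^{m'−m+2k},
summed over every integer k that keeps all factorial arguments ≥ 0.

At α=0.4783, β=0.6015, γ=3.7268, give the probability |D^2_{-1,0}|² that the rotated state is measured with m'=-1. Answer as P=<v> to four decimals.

P=0.3265

Split into d^2_{-1,0}(β=0.6015) × two z-phases.
With c≡cos(β/2)=0.955115 and s≡sin(β/2)=0.296237, N=[1·6·2·2]^{1/2}=4.898979
The bounds max(0,m−m')=1 and min(l+m,l−m')=2 give 2 terms
  k=1: (−1)^0·4.8990/(2)·0.9551^3·0.2962^1 = +0.632238
  k=2: (−1)^1·4.8990/(2)·0.9551^1·0.2962^3 = -0.060820
d^2_{-1,0}(0.6015) = +0.632238 -0.060820 = +0.571418
|D^2_{-1,0}|² = |d^2_{-1,0}(β)|² = (+0.571418)² = 0.326519 (the z-rotation phases have unit modulus)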